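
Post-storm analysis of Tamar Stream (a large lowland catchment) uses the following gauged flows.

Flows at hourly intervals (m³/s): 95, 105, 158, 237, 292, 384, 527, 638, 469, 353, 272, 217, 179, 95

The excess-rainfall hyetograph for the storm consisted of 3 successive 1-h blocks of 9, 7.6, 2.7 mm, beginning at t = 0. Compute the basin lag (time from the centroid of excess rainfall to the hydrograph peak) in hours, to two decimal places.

t_L ≈ 5.83 h

Centroid of excess rainfall: t_c = Σ P_i·t̄_i / ΣP_i = 1.1736 h (block centres at 0.5, 1.5, 2.5 h).
Hydrograph peak occurs at t = 7 h, so basin lag t_L = 7 − 1.1736 = 5.83 h.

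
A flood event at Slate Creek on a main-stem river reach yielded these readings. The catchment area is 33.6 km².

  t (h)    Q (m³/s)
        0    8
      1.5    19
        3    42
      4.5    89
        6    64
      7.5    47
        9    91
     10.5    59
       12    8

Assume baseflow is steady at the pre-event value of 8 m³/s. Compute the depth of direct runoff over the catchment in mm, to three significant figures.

Direct runoff: 0.0, 11.0, 34.0, 81.0, 56.0, 39.0, 83.0, 51.0, 0.0 m³/s; ΣQ_DR = 355.0 m³/s.
V = ΣQ_DR · Δt = 355.0 × 5400 s = 1.917 × 10^6 m³.
Over A = 33.6 km², depth = V / A = 57.1 mm.

d ≈ 57.1 mm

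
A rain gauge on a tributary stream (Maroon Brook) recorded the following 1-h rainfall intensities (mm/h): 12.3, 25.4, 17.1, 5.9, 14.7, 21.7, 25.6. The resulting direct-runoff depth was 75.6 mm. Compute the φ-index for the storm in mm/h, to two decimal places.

Only the 6 blocks with intensity above φ contribute runoff: 12.3, 25.4, 17.1, 14.7, 21.7, 25.6 mm/h.
Σ(I−φ)·Δt = d  ⇒  (12.3+25.4+17.1+14.7+21.7+25.6 − 6φ)·1 = 75.6
φ = (116.8 − 75.6/1) / 6 = 6.87 mm/h.

φ ≈ 6.87 mm/h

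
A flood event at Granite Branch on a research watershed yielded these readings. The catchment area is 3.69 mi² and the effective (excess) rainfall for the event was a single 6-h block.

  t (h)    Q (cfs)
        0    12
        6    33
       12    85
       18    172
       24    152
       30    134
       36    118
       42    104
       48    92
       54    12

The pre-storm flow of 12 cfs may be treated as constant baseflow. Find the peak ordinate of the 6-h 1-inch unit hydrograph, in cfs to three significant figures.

U_p ≈ 80.0 cfs

Direct runoff: 0.0, 21.0, 73.0, 160.0, 140.0, 122.0, 106.0, 92.0, 80.0, 0.0 cfs; ΣQ_DR = 794.0 cfs, peak = 160.0 cfs.
Runoff depth d = ΣQ_DR·Δt / A = 794.0 × 21600 / (3.69 mi²) = 2.001 in.
The 1-inch UH is the DRH scaled by (1 in)/d, so U_p = 160.0 × 1/2.001 = 80.0 cfs.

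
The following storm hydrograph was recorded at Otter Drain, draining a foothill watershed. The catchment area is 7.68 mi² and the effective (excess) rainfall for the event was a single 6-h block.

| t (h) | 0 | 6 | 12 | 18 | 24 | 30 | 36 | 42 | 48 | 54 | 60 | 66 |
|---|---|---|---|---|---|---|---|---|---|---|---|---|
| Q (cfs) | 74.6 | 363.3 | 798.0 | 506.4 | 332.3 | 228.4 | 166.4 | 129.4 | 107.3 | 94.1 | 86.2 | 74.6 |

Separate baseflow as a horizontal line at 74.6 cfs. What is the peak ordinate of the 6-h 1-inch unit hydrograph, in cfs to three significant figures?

U_p ≈ 289 cfs

Direct runoff: 0.0, 288.7, 723.4, 431.8, 257.7, 153.8, 91.8, 54.8, 32.7, 19.5, 11.6, 0.0 cfs; ΣQ_DR = 2066 cfs, peak = 723.4 cfs.
Runoff depth d = ΣQ_DR·Δt / A = 2066 × 21600 / (7.68 mi²) = 2.501 in.
The 1-inch UH is the DRH scaled by (1 in)/d, so U_p = 723.4 × 1/2.501 = 289 cfs.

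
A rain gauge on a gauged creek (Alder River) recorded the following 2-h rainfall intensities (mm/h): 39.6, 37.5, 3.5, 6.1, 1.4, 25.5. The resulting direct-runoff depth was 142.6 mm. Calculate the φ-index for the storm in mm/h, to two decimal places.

φ ≈ 10.43 mm/h

Only the 3 blocks with intensity above φ contribute runoff: 39.6, 37.5, 25.5 mm/h.
Σ(I−φ)·Δt = d  ⇒  (39.6+37.5+25.5 − 3φ)·2 = 142.6
φ = (102.6 − 142.6/2) / 3 = 10.43 mm/h.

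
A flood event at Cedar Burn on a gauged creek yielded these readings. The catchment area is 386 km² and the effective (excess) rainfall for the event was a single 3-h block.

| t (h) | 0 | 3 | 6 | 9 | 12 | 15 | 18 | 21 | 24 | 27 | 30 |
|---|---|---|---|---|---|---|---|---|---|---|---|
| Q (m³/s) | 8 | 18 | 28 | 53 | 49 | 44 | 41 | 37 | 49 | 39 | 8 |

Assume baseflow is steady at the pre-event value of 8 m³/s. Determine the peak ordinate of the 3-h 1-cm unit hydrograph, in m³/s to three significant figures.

U_p ≈ 56.2 m³/s

Direct runoff: 0.0, 10.0, 20.0, 45.0, 41.0, 36.0, 33.0, 29.0, 41.0, 31.0, 0.0 m³/s; ΣQ_DR = 286.0 m³/s, peak = 45.0 m³/s.
Runoff depth d = ΣQ_DR·Δt / A = 286.0 × 10800 / (386 km²) = 8.002 mm.
The 1-cm UH is the DRH scaled by (10 mm)/d, so U_p = 45.0 × 10/8.002 = 56.2 m³/s.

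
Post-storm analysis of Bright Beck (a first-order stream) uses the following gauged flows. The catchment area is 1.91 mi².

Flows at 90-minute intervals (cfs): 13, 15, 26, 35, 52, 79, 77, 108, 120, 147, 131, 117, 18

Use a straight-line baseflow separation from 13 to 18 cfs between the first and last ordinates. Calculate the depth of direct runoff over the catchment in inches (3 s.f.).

d ≈ 0.896 in

Direct runoff: 0.00, 1.58, 12.17, 20.75, 37.33, 63.92, 61.50, 92.08, 103.67, 130.25, 113.83, 99.42, 0.00 cfs; ΣQ_DR = 736.5 cfs.
V = ΣQ_DR · Δt = 736.5 × 5400 s = 3.977 × 10^6 ft³.
Over A = 1.91 mi², depth = V / A = 0.896 in.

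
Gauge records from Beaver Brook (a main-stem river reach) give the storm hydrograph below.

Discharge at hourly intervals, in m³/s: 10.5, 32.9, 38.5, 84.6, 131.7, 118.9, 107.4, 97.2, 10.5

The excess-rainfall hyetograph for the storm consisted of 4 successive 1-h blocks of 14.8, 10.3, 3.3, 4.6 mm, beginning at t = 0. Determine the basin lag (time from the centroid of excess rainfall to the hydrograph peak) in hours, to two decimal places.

Centroid of excess rainfall: t_c = Σ P_i·t̄_i / ΣP_i = 1.4303 h (block centres at 0.5, 1.5, 2.5, 3.5 h).
Hydrograph peak occurs at t = 4 h, so basin lag t_L = 4 − 1.4303 = 2.57 h.

t_L ≈ 2.57 h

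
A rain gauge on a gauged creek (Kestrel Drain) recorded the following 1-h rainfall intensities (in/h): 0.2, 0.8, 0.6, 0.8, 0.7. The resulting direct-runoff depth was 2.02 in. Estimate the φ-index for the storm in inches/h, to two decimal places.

φ ≈ 0.22 in/h

Only the 4 blocks with intensity above φ contribute runoff: 0.8, 0.6, 0.8, 0.7 in/h.
Σ(I−φ)·Δt = d  ⇒  (0.8+0.6+0.8+0.7 − 4φ)·1 = 2.02
φ = (2.900 − 2.02/1) / 4 = 0.22 in/h.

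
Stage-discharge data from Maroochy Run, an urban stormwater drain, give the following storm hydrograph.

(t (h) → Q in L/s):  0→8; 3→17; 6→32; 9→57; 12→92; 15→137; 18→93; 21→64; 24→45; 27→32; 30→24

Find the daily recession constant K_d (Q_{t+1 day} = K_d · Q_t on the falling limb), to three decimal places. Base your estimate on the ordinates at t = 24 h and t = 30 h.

K_d ≈ 0.081

Between t = 24 h and t = 30 h the flow falls from 45 to 24 L/s over 2×3 h = 6 h.
Per-interval ratio K = (24/45)^(1/2) = 0.7303; K_d = K^(24/3) = 0.081.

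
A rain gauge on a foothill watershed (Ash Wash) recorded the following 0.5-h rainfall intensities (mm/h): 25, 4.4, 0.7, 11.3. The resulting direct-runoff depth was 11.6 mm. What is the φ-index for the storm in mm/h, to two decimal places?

Only the 2 blocks with intensity above φ contribute runoff: 25, 11.3 mm/h.
Σ(I−φ)·Δt = d  ⇒  (25+11.3 − 2φ)·0.5 = 11.6
φ = (36.30 − 11.6/0.5) / 2 = 6.55 mm/h.

φ ≈ 6.55 mm/h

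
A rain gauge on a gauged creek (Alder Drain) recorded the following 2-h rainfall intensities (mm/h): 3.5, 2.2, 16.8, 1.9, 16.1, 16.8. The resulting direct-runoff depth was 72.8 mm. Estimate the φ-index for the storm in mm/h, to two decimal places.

Only the 3 blocks with intensity above φ contribute runoff: 16.8, 16.1, 16.8 mm/h.
Σ(I−φ)·Δt = d  ⇒  (16.8+16.1+16.8 − 3φ)·2 = 72.8
φ = (49.70 − 72.8/2) / 3 = 4.43 mm/h.

φ ≈ 4.43 mm/h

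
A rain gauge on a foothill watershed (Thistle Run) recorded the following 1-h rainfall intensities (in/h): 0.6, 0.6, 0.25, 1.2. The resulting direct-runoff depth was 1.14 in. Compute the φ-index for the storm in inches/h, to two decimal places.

φ ≈ 0.42 in/h

Only the 3 blocks with intensity above φ contribute runoff: 0.6, 0.6, 1.2 in/h.
Σ(I−φ)·Δt = d  ⇒  (0.6+0.6+1.2 − 3φ)·1 = 1.14
φ = (2.400 − 1.14/1) / 3 = 0.42 in/h.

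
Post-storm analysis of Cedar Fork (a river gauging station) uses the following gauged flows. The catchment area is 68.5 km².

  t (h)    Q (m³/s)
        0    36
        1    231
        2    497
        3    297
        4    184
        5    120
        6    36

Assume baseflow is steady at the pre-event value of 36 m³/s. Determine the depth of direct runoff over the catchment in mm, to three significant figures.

d ≈ 60.4 mm

Direct runoff: 0.0, 195.0, 461.0, 261.0, 148.0, 84.0, 0.0 m³/s; ΣQ_DR = 1149 m³/s.
V = ΣQ_DR · Δt = 1149 × 3600 s = 4.136 × 10^6 m³.
Over A = 68.5 km², depth = V / A = 60.4 mm.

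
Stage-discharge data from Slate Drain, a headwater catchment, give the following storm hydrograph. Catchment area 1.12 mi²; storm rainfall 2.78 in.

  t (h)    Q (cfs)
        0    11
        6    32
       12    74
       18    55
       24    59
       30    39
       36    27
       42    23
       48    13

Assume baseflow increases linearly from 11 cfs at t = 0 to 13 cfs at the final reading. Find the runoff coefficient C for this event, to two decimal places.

C ≈ 0.67

ΣQ_DR = 225.0 cfs; V = ΣQ_DR·Δt = 4.860 × 10^6 ft³.
Runoff depth d = V / A = 1.868 in.
C = d / P = 1.868 / 2.78 = 0.67.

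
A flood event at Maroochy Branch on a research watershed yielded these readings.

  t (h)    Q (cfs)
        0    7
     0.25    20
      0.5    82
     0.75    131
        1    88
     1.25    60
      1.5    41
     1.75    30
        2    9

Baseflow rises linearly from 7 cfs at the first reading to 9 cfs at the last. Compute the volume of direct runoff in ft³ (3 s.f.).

V ≈ 3.56 × 10^5 ft³

Direct-runoff ordinates (Q − Q_b): 0.00, 12.75, 74.50, 123.25, 80.00, 51.75, 32.50, 21.25, 0.00 cfs.
ΣQ_DR = 396.0 cfs.
With Δt = 0.25 h = 900 s, V = ΣQ_DR · Δt = 396.0 × 900 = 3.56 × 10^5 ft³.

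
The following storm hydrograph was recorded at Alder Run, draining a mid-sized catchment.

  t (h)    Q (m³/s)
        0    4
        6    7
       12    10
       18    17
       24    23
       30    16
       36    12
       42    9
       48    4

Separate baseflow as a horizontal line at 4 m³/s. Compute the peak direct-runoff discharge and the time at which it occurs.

Q_p = 19.0 m³/s at t = 24 h

Subtracting baseflow gives direct-runoff ordinates: 0.0, 3.0, 6.0, 13.0, 19.0, 12.0, 8.0, 5.0, 0.0 m³/s.
The maximum is 19.0 m³/s, occurring at the reading for t = 24 h.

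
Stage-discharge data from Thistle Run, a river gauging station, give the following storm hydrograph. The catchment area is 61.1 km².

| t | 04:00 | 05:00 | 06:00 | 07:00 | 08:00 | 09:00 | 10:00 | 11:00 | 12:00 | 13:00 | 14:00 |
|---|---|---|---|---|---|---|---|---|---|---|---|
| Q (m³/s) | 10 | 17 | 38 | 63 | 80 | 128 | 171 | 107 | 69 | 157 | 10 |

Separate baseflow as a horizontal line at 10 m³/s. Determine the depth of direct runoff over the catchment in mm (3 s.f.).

d ≈ 43.6 mm

Direct runoff: 0.0, 7.0, 28.0, 53.0, 70.0, 118.0, 161.0, 97.0, 59.0, 147.0, 0.0 m³/s; ΣQ_DR = 740.0 m³/s.
V = ΣQ_DR · Δt = 740.0 × 3600 s = 2.664 × 10^6 m³.
Over A = 61.1 km², depth = V / A = 43.6 mm.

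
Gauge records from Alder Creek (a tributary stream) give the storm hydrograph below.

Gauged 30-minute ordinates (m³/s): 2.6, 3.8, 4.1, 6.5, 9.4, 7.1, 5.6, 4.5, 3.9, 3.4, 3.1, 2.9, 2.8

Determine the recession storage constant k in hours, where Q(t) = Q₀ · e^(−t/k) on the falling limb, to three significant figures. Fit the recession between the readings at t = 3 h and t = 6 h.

k ≈ 4.33 h

On the falling limb, Q drops from 5.6 to 2.8 m³/s between t = 3 h and t = 6 h (Δt = 3 h).
k = −Δt / ln(Q₂/Q₁) = −3 / ln(2.8/5.6) = 4.33 h.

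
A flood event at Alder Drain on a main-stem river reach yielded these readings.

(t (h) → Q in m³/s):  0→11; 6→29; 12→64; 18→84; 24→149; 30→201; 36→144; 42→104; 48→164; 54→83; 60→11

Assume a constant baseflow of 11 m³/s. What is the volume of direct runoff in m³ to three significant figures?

Direct-runoff ordinates (Q − Q_b): 0.0, 18.0, 53.0, 73.0, 138.0, 190.0, 133.0, 93.0, 153.0, 72.0, 0.0 m³/s.
ΣQ_DR = 923.0 m³/s.
With Δt = 6 h = 21600 s, V = ΣQ_DR · Δt = 923.0 × 21600 = 1.99 × 10^7 m³.

V ≈ 1.99 × 10^7 m³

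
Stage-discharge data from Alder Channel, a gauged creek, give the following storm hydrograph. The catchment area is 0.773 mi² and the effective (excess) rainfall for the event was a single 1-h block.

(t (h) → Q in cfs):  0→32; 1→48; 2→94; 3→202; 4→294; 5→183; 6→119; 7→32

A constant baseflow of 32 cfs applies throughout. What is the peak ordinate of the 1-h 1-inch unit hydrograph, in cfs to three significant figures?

U_p ≈ 175 cfs

Direct runoff: 0.0, 16.0, 62.0, 170.0, 262.0, 151.0, 87.0, 0.0 cfs; ΣQ_DR = 748.0 cfs, peak = 262.0 cfs.
Runoff depth d = ΣQ_DR·Δt / A = 748.0 × 3600 / (0.773 mi²) = 1.499 in.
The 1-inch UH is the DRH scaled by (1 in)/d, so U_p = 262.0 × 1/1.499 = 175 cfs.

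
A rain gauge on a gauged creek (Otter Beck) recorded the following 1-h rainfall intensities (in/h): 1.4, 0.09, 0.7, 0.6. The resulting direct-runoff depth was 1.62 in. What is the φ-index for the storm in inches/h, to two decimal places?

Only the 3 blocks with intensity above φ contribute runoff: 1.4, 0.7, 0.6 in/h.
Σ(I−φ)·Δt = d  ⇒  (1.4+0.7+0.6 − 3φ)·1 = 1.62
φ = (2.700 − 1.62/1) / 3 = 0.36 in/h.

φ ≈ 0.36 in/h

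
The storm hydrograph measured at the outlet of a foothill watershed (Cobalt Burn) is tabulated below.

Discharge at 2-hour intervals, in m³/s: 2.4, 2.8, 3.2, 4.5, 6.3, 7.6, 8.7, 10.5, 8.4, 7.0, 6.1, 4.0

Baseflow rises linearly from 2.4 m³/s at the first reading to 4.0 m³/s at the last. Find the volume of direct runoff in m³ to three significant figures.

Direct-runoff ordinates (Q − Q_b): 0.00, 0.25, 0.51, 1.66, 3.32, 4.47, 5.43, 7.08, 4.84, 3.29, 2.25, 0.00 m³/s.
ΣQ_DR = 33.10 m³/s.
With Δt = 2 h = 7200 s, V = ΣQ_DR · Δt = 33.10 × 7200 = 2.38 × 10^5 m³.

V ≈ 2.38 × 10^5 m³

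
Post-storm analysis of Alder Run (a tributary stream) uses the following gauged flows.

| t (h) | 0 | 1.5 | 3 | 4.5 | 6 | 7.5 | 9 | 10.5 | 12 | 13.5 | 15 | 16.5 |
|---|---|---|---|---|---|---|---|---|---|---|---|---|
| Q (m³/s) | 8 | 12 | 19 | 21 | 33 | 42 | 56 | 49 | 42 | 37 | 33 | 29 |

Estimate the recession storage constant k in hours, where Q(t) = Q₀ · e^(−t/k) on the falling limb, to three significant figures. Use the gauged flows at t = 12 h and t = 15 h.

On the falling limb, Q drops from 42 to 33 m³/s between t = 12 h and t = 15 h (Δt = 3 h).
k = −Δt / ln(Q₂/Q₁) = −3 / ln(33/42) = 12.4 h.

k ≈ 12.4 h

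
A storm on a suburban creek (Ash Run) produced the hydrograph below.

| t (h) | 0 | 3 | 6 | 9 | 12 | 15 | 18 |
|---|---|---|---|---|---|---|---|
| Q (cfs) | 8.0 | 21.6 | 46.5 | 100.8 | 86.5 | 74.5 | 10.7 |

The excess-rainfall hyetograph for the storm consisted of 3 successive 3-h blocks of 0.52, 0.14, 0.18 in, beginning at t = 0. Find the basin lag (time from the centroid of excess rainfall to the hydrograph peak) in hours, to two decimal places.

Centroid of excess rainfall: t_c = Σ P_i·t̄_i / ΣP_i = 3.2857 h (block centres at 1.5, 4.5, 7.5 h).
Hydrograph peak occurs at t = 9 h, so basin lag t_L = 9 − 3.2857 = 5.71 h.

t_L ≈ 5.71 h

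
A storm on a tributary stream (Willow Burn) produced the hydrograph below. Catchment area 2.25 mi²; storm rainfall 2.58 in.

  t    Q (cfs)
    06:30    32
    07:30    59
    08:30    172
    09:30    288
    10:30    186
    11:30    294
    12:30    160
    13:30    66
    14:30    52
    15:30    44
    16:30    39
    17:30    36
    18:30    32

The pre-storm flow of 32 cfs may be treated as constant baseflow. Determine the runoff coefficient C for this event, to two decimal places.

ΣQ_DR = 1044 cfs; V = ΣQ_DR·Δt = 3.758 × 10^6 ft³.
Runoff depth d = V / A = 0.7190 in.
C = d / P = 0.7190 / 2.58 = 0.28.

C ≈ 0.28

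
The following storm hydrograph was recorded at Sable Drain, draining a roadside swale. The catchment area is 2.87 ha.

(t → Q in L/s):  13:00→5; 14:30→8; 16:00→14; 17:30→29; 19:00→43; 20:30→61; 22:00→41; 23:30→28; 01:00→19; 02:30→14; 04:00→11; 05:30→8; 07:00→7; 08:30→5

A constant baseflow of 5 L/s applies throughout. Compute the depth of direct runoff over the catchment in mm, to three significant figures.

Direct runoff: 0.0, 3.0, 9.0, 24.0, 38.0, 56.0, 36.0, 23.0, 14.0, 9.0, 6.0, 3.0, 2.0, 0.0 L/s; ΣQ_DR = 223.0 L/s.
V = ΣQ_DR · Δt = 223.0 × 5400 s = 1.204 × 10^6 L.
Over A = 2.87 ha, depth = V / A = 42.0 mm.

d ≈ 42.0 mm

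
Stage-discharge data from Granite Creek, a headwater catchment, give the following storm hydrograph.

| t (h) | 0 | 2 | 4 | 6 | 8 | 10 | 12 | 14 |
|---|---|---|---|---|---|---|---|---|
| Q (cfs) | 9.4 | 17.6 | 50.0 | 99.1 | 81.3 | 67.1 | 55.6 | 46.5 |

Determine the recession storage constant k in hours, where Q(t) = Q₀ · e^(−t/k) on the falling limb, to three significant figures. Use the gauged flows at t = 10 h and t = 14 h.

On the falling limb, Q drops from 67.1 to 46.5 cfs between t = 10 h and t = 14 h (Δt = 4 h).
k = −Δt / ln(Q₂/Q₁) = −4 / ln(46.5/67.1) = 10.9 h.

k ≈ 10.9 h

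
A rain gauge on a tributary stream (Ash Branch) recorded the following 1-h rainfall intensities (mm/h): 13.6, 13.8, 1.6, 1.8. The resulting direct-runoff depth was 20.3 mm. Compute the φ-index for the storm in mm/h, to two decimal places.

φ ≈ 3.55 mm/h

Only the 2 blocks with intensity above φ contribute runoff: 13.6, 13.8 mm/h.
Σ(I−φ)·Δt = d  ⇒  (13.6+13.8 − 2φ)·1 = 20.3
φ = (27.40 − 20.3/1) / 2 = 3.55 mm/h.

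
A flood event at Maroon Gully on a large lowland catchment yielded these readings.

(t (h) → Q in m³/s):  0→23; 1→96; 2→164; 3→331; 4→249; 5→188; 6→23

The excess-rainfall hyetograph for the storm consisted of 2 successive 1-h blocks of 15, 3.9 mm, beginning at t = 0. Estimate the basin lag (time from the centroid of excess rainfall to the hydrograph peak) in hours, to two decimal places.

t_L ≈ 2.29 h

Centroid of excess rainfall: t_c = Σ P_i·t̄_i / ΣP_i = 0.7063 h (block centres at 0.5, 1.5 h).
Hydrograph peak occurs at t = 3 h, so basin lag t_L = 3 − 0.7063 = 2.29 h.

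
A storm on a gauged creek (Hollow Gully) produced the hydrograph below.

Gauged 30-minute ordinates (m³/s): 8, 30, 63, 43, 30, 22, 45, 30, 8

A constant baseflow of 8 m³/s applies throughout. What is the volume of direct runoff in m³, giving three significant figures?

Direct-runoff ordinates (Q − Q_b): 0.0, 22.0, 55.0, 35.0, 22.0, 14.0, 37.0, 22.0, 0.0 m³/s.
ΣQ_DR = 207.0 m³/s.
With Δt = 0.5 h = 1800 s, V = ΣQ_DR · Δt = 207.0 × 1800 = 3.73 × 10^5 m³.

V ≈ 3.73 × 10^5 m³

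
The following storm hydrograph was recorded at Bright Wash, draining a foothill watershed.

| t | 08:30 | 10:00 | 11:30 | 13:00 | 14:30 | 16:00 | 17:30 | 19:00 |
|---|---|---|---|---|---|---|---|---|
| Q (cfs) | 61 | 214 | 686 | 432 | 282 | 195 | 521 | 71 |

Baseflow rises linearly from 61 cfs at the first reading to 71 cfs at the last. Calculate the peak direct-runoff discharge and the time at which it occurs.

Subtracting baseflow gives direct-runoff ordinates: 0.00, 151.57, 622.14, 366.71, 215.29, 126.86, 451.43, 0.00 cfs.
The maximum is 622.14 cfs, occurring at the reading for t = 11:30.

Q_p = 622.14 cfs at t = 11:30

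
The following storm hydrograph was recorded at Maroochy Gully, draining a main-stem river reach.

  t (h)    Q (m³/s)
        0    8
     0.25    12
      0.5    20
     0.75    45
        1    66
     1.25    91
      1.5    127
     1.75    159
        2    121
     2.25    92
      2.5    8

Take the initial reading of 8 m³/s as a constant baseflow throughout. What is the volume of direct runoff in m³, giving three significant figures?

V ≈ 5.95 × 10^5 m³

Direct-runoff ordinates (Q − Q_b): 0.0, 4.0, 12.0, 37.0, 58.0, 83.0, 119.0, 151.0, 113.0, 84.0, 0.0 m³/s.
ΣQ_DR = 661.0 m³/s.
With Δt = 0.25 h = 900 s, V = ΣQ_DR · Δt = 661.0 × 900 = 5.95 × 10^5 m³.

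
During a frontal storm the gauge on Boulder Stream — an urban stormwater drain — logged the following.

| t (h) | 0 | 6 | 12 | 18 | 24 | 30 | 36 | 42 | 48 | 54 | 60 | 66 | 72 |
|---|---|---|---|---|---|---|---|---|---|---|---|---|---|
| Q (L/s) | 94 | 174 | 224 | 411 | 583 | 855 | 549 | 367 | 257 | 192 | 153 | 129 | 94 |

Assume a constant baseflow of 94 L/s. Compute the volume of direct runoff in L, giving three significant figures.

V ≈ 6.18 × 10^7 L

Direct-runoff ordinates (Q − Q_b): 0.0, 80.0, 130.0, 317.0, 489.0, 761.0, 455.0, 273.0, 163.0, 98.0, 59.0, 35.0, 0.0 L/s.
ΣQ_DR = 2860 L/s.
With Δt = 6 h = 21600 s, V = ΣQ_DR · Δt = 2860 × 21600 = 6.18 × 10^7 L.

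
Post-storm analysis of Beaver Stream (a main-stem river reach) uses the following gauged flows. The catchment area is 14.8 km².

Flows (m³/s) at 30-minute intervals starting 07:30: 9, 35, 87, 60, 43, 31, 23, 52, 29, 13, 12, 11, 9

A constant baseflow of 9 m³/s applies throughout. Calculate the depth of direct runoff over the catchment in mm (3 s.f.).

d ≈ 36.1 mm

Direct runoff: 0.0, 26.0, 78.0, 51.0, 34.0, 22.0, 14.0, 43.0, 20.0, 4.0, 3.0, 2.0, 0.0 m³/s; ΣQ_DR = 297.0 m³/s.
V = ΣQ_DR · Δt = 297.0 × 1800 s = 5.346 × 10^5 m³.
Over A = 14.8 km², depth = V / A = 36.1 mm.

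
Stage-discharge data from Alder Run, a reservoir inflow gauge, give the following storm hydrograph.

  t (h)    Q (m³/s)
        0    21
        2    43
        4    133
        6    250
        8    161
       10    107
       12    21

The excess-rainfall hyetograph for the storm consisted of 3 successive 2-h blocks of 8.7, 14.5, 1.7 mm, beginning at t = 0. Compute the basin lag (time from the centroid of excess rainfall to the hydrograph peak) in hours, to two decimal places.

Centroid of excess rainfall: t_c = Σ P_i·t̄_i / ΣP_i = 2.4378 h (block centres at 1, 3, 5 h).
Hydrograph peak occurs at t = 6 h, so basin lag t_L = 6 − 2.4378 = 3.56 h.

t_L ≈ 3.56 h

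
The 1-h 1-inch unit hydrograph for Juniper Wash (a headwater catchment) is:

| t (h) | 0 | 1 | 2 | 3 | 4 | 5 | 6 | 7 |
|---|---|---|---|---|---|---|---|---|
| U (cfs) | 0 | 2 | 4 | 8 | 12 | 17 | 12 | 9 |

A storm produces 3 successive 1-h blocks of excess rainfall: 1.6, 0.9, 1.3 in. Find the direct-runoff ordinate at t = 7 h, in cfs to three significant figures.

Q ≈ 47.3 cfs

By discrete convolution, Q_j = Σ (P_i / 1 in) · U_{j−i}.
At t = 7 h (j=7): Q = (1.6/1)·9 + (0.9/1)·12 + (1.3/1)·17 = 47.3 cfs.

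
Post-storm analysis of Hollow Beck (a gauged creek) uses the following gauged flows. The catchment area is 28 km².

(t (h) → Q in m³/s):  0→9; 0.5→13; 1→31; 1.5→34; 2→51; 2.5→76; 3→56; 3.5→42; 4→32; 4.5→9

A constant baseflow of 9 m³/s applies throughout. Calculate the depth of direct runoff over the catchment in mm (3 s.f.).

Direct runoff: 0.0, 4.0, 22.0, 25.0, 42.0, 67.0, 47.0, 33.0, 23.0, 0.0 m³/s; ΣQ_DR = 263.0 m³/s.
V = ΣQ_DR · Δt = 263.0 × 1800 s = 4.734 × 10^5 m³.
Over A = 28 km², depth = V / A = 16.9 mm.

d ≈ 16.9 mm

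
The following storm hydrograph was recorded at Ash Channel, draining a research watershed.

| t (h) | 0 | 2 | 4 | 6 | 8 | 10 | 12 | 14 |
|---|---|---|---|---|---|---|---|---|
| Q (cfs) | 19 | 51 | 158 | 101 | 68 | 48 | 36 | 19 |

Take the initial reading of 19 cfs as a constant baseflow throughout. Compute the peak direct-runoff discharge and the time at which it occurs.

Subtracting baseflow gives direct-runoff ordinates: 0.0, 32.0, 139.0, 82.0, 49.0, 29.0, 17.0, 0.0 cfs.
The maximum is 139.0 cfs, occurring at the reading for t = 4 h.

Q_p = 139.0 cfs at t = 4 h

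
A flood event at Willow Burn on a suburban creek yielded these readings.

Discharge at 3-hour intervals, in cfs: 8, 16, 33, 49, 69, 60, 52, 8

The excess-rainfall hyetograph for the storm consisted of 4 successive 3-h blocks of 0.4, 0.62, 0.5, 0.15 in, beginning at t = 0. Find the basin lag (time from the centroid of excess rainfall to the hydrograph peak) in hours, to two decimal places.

t_L ≈ 6.78 h

Centroid of excess rainfall: t_c = Σ P_i·t̄_i / ΣP_i = 5.2186 h (block centres at 1.5, 4.5, 7.5, 10.5 h).
Hydrograph peak occurs at t = 12 h, so basin lag t_L = 12 − 5.2186 = 6.78 h.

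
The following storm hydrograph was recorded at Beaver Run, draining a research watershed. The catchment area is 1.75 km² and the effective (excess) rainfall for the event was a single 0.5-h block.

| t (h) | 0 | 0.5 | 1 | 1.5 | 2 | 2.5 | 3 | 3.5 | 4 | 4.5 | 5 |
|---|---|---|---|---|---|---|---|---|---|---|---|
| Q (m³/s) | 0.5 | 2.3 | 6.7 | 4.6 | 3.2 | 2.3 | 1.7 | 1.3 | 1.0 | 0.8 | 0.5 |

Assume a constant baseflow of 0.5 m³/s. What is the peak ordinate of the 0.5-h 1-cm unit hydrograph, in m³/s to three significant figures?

U_p ≈ 3.11 m³/s

Direct runoff: 0.0, 1.8, 6.2, 4.1, 2.7, 1.8, 1.2, 0.8, 0.5, 0.3, 0.0 m³/s; ΣQ_DR = 19.40 m³/s, peak = 6.2 m³/s.
Runoff depth d = ΣQ_DR·Δt / A = 19.40 × 1800 / (1.75 km²) = 19.95 mm.
The 1-cm UH is the DRH scaled by (10 mm)/d, so U_p = 6.2 × 10/19.95 = 3.11 m³/s.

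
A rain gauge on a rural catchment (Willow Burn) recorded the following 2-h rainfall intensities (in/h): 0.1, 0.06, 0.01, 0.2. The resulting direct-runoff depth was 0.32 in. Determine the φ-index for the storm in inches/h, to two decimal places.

Only the 2 blocks with intensity above φ contribute runoff: 0.1, 0.2 in/h.
Σ(I−φ)·Δt = d  ⇒  (0.1+0.2 − 2φ)·2 = 0.32
φ = (0.3000 − 0.32/2) / 2 = 0.07 in/h.

φ ≈ 0.07 in/h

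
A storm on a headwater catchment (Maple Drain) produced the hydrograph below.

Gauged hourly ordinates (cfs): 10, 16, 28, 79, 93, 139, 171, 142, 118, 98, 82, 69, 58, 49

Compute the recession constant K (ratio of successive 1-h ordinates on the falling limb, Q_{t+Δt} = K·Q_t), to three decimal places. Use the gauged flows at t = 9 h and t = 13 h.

Using the recession-limb readings at t = 9 h and t = 13 h: Q falls from 98 to 49 cfs over 4 intervals.
K = (Q₂/Q₁)^(1/4) = (49/98)^(1/4) = 0.841.

K ≈ 0.841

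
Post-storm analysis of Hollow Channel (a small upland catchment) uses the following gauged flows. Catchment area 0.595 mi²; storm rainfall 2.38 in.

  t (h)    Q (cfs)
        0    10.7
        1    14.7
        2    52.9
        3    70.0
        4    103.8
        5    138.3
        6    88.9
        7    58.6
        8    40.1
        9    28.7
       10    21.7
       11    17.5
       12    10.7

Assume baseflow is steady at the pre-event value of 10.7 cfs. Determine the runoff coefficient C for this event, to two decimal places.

C ≈ 0.57

ΣQ_DR = 517.5 cfs; V = ΣQ_DR·Δt = 1.863 × 10^6 ft³.
Runoff depth d = V / A = 1.348 in.
C = d / P = 1.348 / 2.38 = 0.57.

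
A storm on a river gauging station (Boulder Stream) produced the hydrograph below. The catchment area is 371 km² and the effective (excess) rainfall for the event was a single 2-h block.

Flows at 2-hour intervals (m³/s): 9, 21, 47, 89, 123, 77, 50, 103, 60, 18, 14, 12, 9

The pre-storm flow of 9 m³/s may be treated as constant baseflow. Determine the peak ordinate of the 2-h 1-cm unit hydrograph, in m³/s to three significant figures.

Direct runoff: 0.0, 12.0, 38.0, 80.0, 114.0, 68.0, 41.0, 94.0, 51.0, 9.0, 5.0, 3.0, 0.0 m³/s; ΣQ_DR = 515.0 m³/s, peak = 114.0 m³/s.
Runoff depth d = ΣQ_DR·Δt / A = 515.0 × 7200 / (371 km²) = 9.995 mm.
The 1-cm UH is the DRH scaled by (10 mm)/d, so U_p = 114.0 × 10/9.995 = 114 m³/s.

U_p ≈ 114 m³/s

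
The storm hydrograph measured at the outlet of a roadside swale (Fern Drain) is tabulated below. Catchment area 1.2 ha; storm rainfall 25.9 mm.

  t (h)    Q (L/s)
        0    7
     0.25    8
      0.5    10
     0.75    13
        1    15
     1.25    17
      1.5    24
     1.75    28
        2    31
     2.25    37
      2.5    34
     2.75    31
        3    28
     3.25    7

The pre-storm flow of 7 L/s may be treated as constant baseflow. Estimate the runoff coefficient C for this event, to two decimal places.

ΣQ_DR = 192.0 L/s; V = ΣQ_DR·Δt = 1.728 × 10^5 L.
Runoff depth d = V / A = 14.40 mm.
C = d / P = 14.40 / 25.9 = 0.56.

C ≈ 0.56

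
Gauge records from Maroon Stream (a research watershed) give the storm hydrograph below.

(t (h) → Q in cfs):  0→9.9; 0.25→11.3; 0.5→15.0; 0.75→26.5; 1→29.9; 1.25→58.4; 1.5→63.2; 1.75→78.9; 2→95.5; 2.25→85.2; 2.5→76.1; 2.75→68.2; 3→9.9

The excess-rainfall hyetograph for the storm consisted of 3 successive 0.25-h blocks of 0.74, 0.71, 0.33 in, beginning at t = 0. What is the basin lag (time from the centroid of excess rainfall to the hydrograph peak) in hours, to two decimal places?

Centroid of excess rainfall: t_c = Σ P_i·t̄_i / ΣP_i = 0.3174 h (block centres at 0.125, 0.375, 0.625 h).
Hydrograph peak occurs at t = 2 h, so basin lag t_L = 2 − 0.3174 = 1.68 h.

t_L ≈ 1.68 h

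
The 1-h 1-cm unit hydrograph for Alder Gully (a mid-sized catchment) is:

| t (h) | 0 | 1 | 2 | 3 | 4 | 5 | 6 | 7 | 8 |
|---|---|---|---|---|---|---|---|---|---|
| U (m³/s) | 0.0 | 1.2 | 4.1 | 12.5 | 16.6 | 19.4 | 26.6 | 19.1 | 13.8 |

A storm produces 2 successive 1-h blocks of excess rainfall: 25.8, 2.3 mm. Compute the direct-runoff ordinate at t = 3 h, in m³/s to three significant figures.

By discrete convolution, Q_j = Σ (P_i / 10 mm) · U_{j−i}.
At t = 3 h (j=3): Q = (25.8/10)·12.5 + (2.3/10)·4.1 = 33.2 m³/s.

Q ≈ 33.2 m³/s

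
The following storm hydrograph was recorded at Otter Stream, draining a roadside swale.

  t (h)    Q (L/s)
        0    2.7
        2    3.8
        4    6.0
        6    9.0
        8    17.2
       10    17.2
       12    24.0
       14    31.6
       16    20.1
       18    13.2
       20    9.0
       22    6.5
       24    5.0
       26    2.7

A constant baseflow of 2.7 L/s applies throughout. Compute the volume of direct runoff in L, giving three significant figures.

V ≈ 9.37 × 10^5 L

Direct-runoff ordinates (Q − Q_b): 0.0, 1.1, 3.3, 6.3, 14.5, 14.5, 21.3, 28.9, 17.4, 10.5, 6.3, 3.8, 2.3, 0.0 L/s.
ΣQ_DR = 130.2 L/s.
With Δt = 2 h = 7200 s, V = ΣQ_DR · Δt = 130.2 × 7200 = 9.37 × 10^5 L.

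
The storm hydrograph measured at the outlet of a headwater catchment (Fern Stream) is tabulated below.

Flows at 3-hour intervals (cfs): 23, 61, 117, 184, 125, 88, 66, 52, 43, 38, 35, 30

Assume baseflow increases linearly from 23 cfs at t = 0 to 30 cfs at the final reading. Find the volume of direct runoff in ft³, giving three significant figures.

V ≈ 5.88 × 10^6 ft³

Direct-runoff ordinates (Q − Q_b): 0.00, 37.36, 92.73, 159.09, 99.45, 61.82, 39.18, 24.55, 14.91, 9.27, 5.64, 0.00 cfs.
ΣQ_DR = 544.0 cfs.
With Δt = 3 h = 10800 s, V = ΣQ_DR · Δt = 544.0 × 10800 = 5.88 × 10^6 ft³.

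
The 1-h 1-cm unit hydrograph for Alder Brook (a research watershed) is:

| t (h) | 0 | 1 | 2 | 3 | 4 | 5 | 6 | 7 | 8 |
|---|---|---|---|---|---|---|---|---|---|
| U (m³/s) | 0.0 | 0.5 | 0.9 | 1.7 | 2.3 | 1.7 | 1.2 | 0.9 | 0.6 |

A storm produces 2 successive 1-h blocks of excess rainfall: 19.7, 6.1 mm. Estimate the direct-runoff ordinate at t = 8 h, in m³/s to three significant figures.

By discrete convolution, Q_j = Σ (P_i / 10 mm) · U_{j−i}.
At t = 8 h (j=8): Q = (19.7/10)·0.6 + (6.1/10)·0.9 = 1.73 m³/s.

Q ≈ 1.73 m³/s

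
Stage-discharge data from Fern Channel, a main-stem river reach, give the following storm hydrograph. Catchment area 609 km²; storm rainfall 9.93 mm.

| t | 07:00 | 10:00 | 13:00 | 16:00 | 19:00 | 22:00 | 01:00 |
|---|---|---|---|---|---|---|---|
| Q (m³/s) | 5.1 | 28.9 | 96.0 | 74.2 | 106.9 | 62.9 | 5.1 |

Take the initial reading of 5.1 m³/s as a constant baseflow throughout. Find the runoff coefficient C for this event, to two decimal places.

C ≈ 0.61

ΣQ_DR = 343.4 m³/s; V = ΣQ_DR·Δt = 3.709 × 10^6 m³.
Runoff depth d = V / A = 6.090 mm.
C = d / P = 6.090 / 9.93 = 0.61.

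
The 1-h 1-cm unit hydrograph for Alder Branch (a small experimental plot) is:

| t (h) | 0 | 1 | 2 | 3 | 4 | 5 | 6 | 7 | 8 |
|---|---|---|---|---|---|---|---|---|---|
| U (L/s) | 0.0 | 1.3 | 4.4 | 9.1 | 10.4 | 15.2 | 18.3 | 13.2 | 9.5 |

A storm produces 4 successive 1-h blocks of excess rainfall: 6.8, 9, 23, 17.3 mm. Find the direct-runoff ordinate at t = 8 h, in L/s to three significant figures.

Q ≈ 86.7 L/s

By discrete convolution, Q_j = Σ (P_i / 10 mm) · U_{j−i}.
At t = 8 h (j=8): Q = (6.8/10)·9.5 + (9/10)·13.2 + (23/10)·18.3 + (17.3/10)·15.2 = 86.7 L/s.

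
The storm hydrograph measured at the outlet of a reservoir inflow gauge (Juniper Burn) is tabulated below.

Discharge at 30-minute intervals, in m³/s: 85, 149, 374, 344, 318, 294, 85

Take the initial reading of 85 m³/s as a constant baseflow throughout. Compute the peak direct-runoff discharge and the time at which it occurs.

Q_p = 289.0 m³/s at t = 1 h

Subtracting baseflow gives direct-runoff ordinates: 0.0, 64.0, 289.0, 259.0, 233.0, 209.0, 0.0 m³/s.
The maximum is 289.0 m³/s, occurring at the reading for t = 1 h.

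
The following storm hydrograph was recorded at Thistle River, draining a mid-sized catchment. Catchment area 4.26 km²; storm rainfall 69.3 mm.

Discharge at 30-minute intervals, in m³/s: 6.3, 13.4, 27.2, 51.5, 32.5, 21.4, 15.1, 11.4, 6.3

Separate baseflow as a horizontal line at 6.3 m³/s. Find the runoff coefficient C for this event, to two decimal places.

C ≈ 0.78

ΣQ_DR = 128.4 m³/s; V = ΣQ_DR·Δt = 2.311 × 10^5 m³.
Runoff depth d = V / A = 54.25 mm.
C = d / P = 54.25 / 69.3 = 0.78.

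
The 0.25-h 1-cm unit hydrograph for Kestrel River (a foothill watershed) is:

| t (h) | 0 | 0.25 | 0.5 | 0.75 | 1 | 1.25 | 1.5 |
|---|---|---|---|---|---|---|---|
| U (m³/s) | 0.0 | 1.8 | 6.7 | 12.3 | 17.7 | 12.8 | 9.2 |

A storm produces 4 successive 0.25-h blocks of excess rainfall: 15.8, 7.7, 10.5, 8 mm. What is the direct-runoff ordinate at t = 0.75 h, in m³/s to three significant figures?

Q ≈ 26.5 m³/s

By discrete convolution, Q_j = Σ (P_i / 10 mm) · U_{j−i}.
At t = 0.75 h (j=3): Q = (15.8/10)·12.3 + (7.7/10)·6.7 + (10.5/10)·1.8 + (8/10)·0.0 = 26.5 m³/s.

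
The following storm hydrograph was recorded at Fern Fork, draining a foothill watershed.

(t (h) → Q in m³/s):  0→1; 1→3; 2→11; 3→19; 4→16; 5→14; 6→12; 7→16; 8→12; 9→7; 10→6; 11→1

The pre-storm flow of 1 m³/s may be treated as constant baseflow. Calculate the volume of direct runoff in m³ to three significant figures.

V ≈ 3.82 × 10^5 m³

Direct-runoff ordinates (Q − Q_b): 0.0, 2.0, 10.0, 18.0, 15.0, 13.0, 11.0, 15.0, 11.0, 6.0, 5.0, 0.0 m³/s.
ΣQ_DR = 106.0 m³/s.
With Δt = 1 h = 3600 s, V = ΣQ_DR · Δt = 106.0 × 3600 = 3.82 × 10^5 m³.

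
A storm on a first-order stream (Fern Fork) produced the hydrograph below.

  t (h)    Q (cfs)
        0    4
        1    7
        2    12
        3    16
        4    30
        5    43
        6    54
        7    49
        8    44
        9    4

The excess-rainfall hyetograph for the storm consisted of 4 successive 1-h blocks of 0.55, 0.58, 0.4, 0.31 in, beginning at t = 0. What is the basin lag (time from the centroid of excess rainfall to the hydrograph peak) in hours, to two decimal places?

Centroid of excess rainfall: t_c = Σ P_i·t̄_i / ΣP_i = 1.7554 h (block centres at 0.5, 1.5, 2.5, 3.5 h).
Hydrograph peak occurs at t = 6 h, so basin lag t_L = 6 − 1.7554 = 4.24 h.

t_L ≈ 4.24 h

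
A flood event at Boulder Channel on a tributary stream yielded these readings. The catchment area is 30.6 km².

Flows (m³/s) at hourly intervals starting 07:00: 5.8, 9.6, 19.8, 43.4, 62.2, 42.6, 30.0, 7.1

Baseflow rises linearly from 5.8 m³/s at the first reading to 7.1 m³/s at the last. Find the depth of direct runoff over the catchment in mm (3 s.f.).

Direct runoff: 0.00, 3.61, 13.63, 37.04, 55.66, 35.87, 23.09, 0.00 m³/s; ΣQ_DR = 168.9 m³/s.
V = ΣQ_DR · Δt = 168.9 × 3600 s = 6.080 × 10^5 m³.
Over A = 30.6 km², depth = V / A = 19.9 mm.

d ≈ 19.9 mm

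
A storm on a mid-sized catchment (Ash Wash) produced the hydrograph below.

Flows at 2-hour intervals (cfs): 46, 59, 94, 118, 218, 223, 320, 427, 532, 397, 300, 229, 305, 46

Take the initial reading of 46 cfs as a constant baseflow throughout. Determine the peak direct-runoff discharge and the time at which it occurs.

Q_p = 486.0 cfs at t = 16 h

Subtracting baseflow gives direct-runoff ordinates: 0.0, 13.0, 48.0, 72.0, 172.0, 177.0, 274.0, 381.0, 486.0, 351.0, 254.0, 183.0, 259.0, 0.0 cfs.
The maximum is 486.0 cfs, occurring at the reading for t = 16 h.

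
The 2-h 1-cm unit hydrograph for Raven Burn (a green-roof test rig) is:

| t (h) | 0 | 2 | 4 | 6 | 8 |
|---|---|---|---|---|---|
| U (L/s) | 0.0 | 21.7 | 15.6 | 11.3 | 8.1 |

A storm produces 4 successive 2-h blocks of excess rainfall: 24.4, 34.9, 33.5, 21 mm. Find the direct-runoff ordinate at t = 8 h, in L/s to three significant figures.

Q ≈ 157 L/s

By discrete convolution, Q_j = Σ (P_i / 10 mm) · U_{j−i}.
At t = 8 h (j=4): Q = (24.4/10)·8.1 + (34.9/10)·11.3 + (33.5/10)·15.6 + (21/10)·21.7 = 157 L/s.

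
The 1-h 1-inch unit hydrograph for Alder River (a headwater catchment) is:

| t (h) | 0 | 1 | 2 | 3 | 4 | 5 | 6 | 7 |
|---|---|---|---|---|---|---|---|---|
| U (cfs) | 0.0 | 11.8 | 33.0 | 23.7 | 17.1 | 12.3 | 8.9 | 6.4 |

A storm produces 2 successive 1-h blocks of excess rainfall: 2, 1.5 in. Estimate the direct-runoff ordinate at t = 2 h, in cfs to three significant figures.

Q ≈ 83.7 cfs

By discrete convolution, Q_j = Σ (P_i / 1 in) · U_{j−i}.
At t = 2 h (j=2): Q = (2/1)·33.0 + (1.5/1)·11.8 = 83.7 cfs.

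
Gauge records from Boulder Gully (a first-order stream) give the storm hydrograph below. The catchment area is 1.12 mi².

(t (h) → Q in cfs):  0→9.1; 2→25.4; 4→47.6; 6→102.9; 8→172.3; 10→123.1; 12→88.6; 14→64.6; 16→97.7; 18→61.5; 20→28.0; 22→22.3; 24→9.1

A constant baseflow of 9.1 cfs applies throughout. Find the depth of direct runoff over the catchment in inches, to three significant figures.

d ≈ 2.03 in

Direct runoff: 0.0, 16.3, 38.5, 93.8, 163.2, 114.0, 79.5, 55.5, 88.6, 52.4, 18.9, 13.2, 0.0 cfs; ΣQ_DR = 733.9 cfs.
V = ΣQ_DR · Δt = 733.9 × 7200 s = 5.284 × 10^6 ft³.
Over A = 1.12 mi², depth = V / A = 2.03 in.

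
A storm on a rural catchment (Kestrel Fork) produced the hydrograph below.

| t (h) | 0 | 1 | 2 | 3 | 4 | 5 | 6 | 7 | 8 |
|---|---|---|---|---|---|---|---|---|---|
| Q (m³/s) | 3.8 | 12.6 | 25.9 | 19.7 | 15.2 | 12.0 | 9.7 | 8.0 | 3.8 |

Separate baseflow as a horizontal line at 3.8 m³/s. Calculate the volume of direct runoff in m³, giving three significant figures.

V ≈ 2.75 × 10^5 m³

Direct-runoff ordinates (Q − Q_b): 0.0, 8.8, 22.1, 15.9, 11.4, 8.2, 5.9, 4.2, 0.0 m³/s.
ΣQ_DR = 76.50 m³/s.
With Δt = 1 h = 3600 s, V = ΣQ_DR · Δt = 76.50 × 3600 = 2.75 × 10^5 m³.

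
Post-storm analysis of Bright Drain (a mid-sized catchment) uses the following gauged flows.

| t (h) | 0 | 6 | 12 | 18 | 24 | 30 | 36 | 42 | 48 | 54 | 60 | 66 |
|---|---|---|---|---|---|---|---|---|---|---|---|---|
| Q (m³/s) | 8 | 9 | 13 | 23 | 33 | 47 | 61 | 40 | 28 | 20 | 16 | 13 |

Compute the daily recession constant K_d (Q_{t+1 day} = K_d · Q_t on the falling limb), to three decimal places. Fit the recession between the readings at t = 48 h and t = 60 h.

Between t = 48 h and t = 60 h the flow falls from 28 to 16 m³/s over 2×6 h = 12 h.
Per-interval ratio K = (16/28)^(1/2) = 0.7559; K_d = K^(24/6) = 0.327.

K_d ≈ 0.327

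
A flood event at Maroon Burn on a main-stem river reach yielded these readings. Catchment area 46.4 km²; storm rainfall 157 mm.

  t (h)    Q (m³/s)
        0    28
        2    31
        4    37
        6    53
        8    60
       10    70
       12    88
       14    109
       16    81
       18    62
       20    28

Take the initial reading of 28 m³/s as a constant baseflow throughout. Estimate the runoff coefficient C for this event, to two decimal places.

C ≈ 0.34

ΣQ_DR = 339.0 m³/s; V = ΣQ_DR·Δt = 2.441 × 10^6 m³.
Runoff depth d = V / A = 52.60 mm.
C = d / P = 52.60 / 157 = 0.34.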